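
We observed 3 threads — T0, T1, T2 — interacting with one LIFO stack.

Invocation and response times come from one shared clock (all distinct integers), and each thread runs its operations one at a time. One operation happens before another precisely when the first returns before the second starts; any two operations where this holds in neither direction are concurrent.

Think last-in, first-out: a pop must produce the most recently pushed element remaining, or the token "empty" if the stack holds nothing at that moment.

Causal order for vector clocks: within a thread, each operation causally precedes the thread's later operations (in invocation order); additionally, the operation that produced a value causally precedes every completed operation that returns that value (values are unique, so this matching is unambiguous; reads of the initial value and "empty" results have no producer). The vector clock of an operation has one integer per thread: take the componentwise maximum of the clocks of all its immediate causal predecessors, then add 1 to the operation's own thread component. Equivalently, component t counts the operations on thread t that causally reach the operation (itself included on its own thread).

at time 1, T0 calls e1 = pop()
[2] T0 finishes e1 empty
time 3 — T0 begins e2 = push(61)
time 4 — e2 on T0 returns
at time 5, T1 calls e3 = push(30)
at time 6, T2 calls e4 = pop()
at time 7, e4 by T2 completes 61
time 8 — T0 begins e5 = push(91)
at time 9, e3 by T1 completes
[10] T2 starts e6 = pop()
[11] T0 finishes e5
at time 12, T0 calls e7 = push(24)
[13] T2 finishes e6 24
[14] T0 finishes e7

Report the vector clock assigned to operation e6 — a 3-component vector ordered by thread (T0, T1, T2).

(4, 0, 2)

VC(e3, invoked at 5): no causal predecessors; +1 on T1 → (0, 1, 0)
VC(e1, invoked at 1): no causal predecessors; +1 on T0 → (1, 0, 0)
e2 (invocation 3): componentwise max over VC(e1)=(1, 0, 0), +1 at T0, giving (2, 0, 0)
e4 (invocation 6): componentwise max over VC(e2)=(2, 0, 0), +1 at T2, giving (2, 0, 1)
e5 (invocation 8): componentwise max over VC(e2)=(2, 0, 0), +1 at T0, giving (3, 0, 0)
e7 (invocation 12): componentwise max over VC(e5)=(3, 0, 0), +1 at T0, giving (4, 0, 0)
e6 (invocation 10): componentwise max over VC(e4)=(2, 0, 1), VC(e7)=(4, 0, 0), +1 at T2, giving (4, 0, 2)
target: VC(e6) = (4, 0, 2)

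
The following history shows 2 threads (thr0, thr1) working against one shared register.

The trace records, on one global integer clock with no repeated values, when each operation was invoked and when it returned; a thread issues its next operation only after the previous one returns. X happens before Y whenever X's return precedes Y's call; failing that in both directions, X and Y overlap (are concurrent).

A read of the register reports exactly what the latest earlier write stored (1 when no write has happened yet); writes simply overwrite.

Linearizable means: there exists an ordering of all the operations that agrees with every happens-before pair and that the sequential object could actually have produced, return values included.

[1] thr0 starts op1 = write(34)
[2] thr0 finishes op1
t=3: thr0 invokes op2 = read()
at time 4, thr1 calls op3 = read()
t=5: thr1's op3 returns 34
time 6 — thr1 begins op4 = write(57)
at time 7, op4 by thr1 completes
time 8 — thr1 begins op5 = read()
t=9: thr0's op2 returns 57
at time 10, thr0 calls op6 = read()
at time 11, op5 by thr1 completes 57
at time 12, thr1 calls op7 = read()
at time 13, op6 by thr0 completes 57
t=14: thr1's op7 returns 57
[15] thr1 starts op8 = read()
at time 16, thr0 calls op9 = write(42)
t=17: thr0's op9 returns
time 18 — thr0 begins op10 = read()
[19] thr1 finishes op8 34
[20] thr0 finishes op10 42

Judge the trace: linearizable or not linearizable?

not linearizable

through event 18 a valid linearization exists; event 19 (op8 responding at time 19) ends that
9 completed operations, 22 real-time-consistent orders — every register replay fails
every completion of the 1 pending operation (op10) was checked; none linearizes
one such order, op1, op2, op3, op4, op5, op6, op7, op8, op9 (pending dropped), breaks at step 2 where op2 read() → 57 is illegal
one such order, op1, op2, op3, op4, op5, op6, op7, op9, op8 (pending dropped), breaks at step 2 where op2 read() → 57 is illegal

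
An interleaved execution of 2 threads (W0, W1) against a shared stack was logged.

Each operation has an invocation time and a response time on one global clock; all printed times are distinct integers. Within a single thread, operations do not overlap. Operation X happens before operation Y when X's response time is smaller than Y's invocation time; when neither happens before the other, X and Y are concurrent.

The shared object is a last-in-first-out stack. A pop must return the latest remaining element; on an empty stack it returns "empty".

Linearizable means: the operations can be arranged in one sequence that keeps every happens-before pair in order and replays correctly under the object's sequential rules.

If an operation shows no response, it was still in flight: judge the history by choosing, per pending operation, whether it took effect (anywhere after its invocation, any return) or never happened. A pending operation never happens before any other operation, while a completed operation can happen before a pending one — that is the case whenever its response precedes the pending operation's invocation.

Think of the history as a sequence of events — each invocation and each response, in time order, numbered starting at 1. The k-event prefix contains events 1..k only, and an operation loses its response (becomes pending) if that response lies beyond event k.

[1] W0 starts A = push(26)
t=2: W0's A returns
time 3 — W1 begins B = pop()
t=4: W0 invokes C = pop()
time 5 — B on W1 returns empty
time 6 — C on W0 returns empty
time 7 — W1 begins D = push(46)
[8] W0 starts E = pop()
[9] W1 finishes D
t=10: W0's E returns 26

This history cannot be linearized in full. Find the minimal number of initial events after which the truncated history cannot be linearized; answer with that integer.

6

events 1..5 are linearizable; a witness order is A, C, B:
step 1: A push(26) — stack <26>
step 2: C pop() (pending, included) — stack <>
step 3: B pop() → empty — stack <>
once event 6 joins (C's response, time 6), exhaustive search finds no witness
e.g. A, B, C: illegal at step 2, since B pop() → empty cannot apply there
e.g. A, C, B: illegal at step 2, since C pop() → empty cannot apply there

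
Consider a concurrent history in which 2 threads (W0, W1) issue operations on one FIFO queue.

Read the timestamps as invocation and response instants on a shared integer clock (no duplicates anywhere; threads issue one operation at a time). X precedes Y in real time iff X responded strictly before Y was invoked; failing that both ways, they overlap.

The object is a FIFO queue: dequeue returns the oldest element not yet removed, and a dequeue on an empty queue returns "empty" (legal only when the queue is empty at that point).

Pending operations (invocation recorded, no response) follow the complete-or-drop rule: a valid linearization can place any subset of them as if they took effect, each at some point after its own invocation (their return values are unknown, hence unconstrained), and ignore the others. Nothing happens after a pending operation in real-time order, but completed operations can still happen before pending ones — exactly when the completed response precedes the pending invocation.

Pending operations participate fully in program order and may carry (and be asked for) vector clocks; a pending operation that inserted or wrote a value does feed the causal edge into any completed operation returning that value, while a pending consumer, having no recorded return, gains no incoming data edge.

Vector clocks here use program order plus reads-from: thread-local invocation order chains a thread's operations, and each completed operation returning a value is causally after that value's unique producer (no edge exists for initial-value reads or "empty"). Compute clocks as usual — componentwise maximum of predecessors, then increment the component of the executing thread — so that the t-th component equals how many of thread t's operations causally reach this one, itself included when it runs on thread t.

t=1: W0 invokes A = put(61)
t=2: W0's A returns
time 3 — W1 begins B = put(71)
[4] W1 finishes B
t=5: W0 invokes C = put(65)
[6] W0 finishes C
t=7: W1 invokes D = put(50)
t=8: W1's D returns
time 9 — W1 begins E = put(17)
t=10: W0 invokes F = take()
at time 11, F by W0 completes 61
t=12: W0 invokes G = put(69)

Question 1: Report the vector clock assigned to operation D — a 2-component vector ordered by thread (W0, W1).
root op B, invoked 3: fresh clock plus W1's own tick → (0, 1)
root op A, invoked 1: fresh clock plus W0's own tick → (1, 0)
VC(D, invoked at 7): max of VC(B)=(0, 1), then +1 on thread W1 → (0, 2)
VC(C, invoked at 5): max of VC(A)=(1, 0), then +1 on thread W0 → (2, 0)
VC(E, invoked at 9): max of VC(D)=(0, 2), then +1 on thread W1 → (0, 3)
VC(F, invoked at 10): max of VC(A)=(1, 0), VC(C)=(2, 0), then +1 on thread W0 → (3, 0)
VC(G, invoked at 12): max of VC(F)=(3, 0), then +1 on thread W0 → (4, 0)
target: VC(D) = (0, 2)

(0, 2)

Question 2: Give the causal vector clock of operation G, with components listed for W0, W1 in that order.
invoked at 3, B has no predecessors; its own W1 bump gives (0, 1)
invoked at 1, A has no predecessors; its own W0 bump gives (1, 0)
D (invocation 7): componentwise max over VC(B)=(0, 1), +1 at W1, giving (0, 2)
C (invocation 5): componentwise max over VC(A)=(1, 0), +1 at W0, giving (2, 0)
E (invocation 9): componentwise max over VC(D)=(0, 2), +1 at W1, giving (0, 3)
F (invocation 10): componentwise max over VC(A)=(1, 0), VC(C)=(2, 0), +1 at W0, giving (3, 0)
G (invocation 12): componentwise max over VC(F)=(3, 0), +1 at W0, giving (4, 0)
target: VC(G) = (4, 0)

(4, 0)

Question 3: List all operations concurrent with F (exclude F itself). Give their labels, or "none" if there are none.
concurrent with F ([10,11]): every op whose interval crosses 10..11
A [1,2]: before
B [3,4]: before
C [5,6]: before
D [7,8]: before
E [9,…): concurrent
G [12,…): after

E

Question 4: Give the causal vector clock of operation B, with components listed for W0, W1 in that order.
no predecessors for B (invoked 3): W1 increments from zero → (0, 1)
no predecessors for A (invoked 1): W0 increments from zero → (1, 0)
D, invoked 7, takes VC(B)=(0, 1) under max, adds 1 for W1 → (0, 2)
C, invoked 5, takes VC(A)=(1, 0) under max, adds 1 for W0 → (2, 0)
E, invoked 9, takes VC(D)=(0, 2) under max, adds 1 for W1 → (0, 3)
F, invoked 10, takes VC(A)=(1, 0), VC(C)=(2, 0) under max, adds 1 for W0 → (3, 0)
G, invoked 12, takes VC(F)=(3, 0) under max, adds 1 for W0 → (4, 0)
target: VC(B) = (0, 1)

(0, 1)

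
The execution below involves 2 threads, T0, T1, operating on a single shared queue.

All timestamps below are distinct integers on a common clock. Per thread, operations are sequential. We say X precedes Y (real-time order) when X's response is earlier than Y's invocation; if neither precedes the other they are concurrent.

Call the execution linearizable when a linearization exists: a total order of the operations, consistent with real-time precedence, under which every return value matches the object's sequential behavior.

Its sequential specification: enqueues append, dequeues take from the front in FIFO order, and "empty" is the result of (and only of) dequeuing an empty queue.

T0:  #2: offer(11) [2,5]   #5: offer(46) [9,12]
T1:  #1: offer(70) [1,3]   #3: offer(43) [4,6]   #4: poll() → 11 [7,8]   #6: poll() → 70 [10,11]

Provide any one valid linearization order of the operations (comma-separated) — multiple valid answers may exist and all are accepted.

1. #2 offer(11), leaving queue <11>
2. #1 offer(70), leaving queue <11,70>
3. #3 offer(43), leaving queue <11,70,43>
4. #4 poll() → 11, leaving queue <70,43>
5. #5 offer(46), leaving queue <70,43,46>
6. #6 poll() → 70, leaving queue <43,46>

#2, #1, #3, #4, #5, #6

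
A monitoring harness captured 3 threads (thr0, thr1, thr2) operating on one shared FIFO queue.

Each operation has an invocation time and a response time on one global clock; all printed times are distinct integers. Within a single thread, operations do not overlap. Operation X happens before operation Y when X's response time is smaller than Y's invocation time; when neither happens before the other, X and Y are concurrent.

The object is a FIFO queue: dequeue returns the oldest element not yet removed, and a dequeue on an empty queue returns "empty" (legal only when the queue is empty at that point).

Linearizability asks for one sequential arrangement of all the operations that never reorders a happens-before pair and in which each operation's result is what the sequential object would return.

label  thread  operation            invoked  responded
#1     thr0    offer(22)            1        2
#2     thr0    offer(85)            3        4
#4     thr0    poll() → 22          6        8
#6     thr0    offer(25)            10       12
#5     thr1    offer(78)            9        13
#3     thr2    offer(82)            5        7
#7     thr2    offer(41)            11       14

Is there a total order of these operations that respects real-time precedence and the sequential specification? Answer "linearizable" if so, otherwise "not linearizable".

witness order: #1, #2, #3, #4, #5, #6, #7
after step 1 (#1 offer(22)): queue <22>
after step 2 (#2 offer(85)): queue <22,85>
after step 3 (#3 offer(82)): queue <22,85,82>
after step 4 (#4 poll() → 22): queue <85,82>
after step 5 (#5 offer(78)): queue <85,82,78>
after step 6 (#6 offer(25)): queue <85,82,78,25>
after step 7 (#7 offer(41)): queue <85,82,78,25,41>

linearizable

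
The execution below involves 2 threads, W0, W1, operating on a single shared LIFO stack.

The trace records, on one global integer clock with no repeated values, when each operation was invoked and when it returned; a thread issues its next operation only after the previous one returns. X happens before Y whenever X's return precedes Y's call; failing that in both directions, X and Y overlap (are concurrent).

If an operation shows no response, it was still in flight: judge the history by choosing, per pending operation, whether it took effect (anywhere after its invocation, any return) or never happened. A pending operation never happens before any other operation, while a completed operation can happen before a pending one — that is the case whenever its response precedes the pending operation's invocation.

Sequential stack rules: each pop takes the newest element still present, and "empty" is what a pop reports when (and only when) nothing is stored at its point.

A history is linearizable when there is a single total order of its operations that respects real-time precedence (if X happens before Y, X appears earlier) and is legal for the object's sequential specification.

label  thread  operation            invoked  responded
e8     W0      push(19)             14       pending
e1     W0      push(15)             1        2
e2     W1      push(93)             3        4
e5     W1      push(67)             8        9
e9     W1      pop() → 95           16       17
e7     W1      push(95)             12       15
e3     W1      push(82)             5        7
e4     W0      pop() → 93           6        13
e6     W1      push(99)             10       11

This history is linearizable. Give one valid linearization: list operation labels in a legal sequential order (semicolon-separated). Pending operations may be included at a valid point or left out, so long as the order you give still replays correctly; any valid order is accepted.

e1; e2; e4; e3; e5; e6; e7; e9

1. e1 push(15), leaving stack <15>
2. e2 push(93), leaving stack <15,93>
3. e4 pop() → 93, leaving stack <15>
4. e3 push(82), leaving stack <15,82>
5. e5 push(67), leaving stack <15,82,67>
6. e6 push(99), leaving stack <15,82,67,99>
7. e7 push(95), leaving stack <15,82,67,99,95>
8. e9 pop() → 95, leaving stack <15,82,67,99>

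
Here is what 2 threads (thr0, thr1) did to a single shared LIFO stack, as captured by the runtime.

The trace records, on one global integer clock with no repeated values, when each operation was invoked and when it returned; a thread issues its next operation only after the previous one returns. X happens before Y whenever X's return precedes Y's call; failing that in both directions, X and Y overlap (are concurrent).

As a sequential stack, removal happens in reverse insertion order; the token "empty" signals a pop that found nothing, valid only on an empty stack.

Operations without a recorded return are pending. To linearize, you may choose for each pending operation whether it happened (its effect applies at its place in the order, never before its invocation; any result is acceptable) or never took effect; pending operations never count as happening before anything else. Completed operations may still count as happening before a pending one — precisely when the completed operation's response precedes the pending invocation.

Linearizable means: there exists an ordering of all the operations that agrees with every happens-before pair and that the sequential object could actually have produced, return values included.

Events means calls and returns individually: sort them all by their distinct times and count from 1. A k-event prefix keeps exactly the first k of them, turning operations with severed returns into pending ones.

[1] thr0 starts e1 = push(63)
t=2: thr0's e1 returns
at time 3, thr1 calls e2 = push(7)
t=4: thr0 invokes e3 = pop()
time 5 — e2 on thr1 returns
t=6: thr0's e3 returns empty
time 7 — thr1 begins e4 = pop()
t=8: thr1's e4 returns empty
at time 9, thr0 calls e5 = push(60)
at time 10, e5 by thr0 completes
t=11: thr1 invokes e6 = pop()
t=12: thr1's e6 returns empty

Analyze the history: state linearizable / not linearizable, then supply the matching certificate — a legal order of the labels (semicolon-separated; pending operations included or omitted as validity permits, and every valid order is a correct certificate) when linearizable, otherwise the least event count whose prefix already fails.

already the first 6 events (up to e3's response at time 6) admit no linearization; the first 5 still do
the 3 completed operations admit 2 real-time orders; each fails the LIFO stack replay
for example e1, e2, e3 fails at step 3: e3 pop() → empty is not legal there
for example e1, e3, e2 fails at step 2: e3 pop() → empty is not legal there

not linearizable — minimal violating prefix: 6 events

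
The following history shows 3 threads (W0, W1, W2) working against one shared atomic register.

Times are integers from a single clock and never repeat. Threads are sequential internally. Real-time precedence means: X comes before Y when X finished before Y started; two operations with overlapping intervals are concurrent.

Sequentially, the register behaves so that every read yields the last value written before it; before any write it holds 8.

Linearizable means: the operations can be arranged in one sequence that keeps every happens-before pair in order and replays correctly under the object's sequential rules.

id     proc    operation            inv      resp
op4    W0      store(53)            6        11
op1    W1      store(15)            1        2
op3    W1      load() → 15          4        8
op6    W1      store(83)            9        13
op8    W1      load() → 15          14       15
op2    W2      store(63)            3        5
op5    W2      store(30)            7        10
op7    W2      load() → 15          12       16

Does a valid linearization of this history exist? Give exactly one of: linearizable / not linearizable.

not linearizable

prefix check: 1..14 passes, 1..15 fails once op8's time-15 response joins
the 7 completed operations admit 18 real-time orders; each fails the atomic register replay
no escape via the 1 pending operation (op7): every completion choice fails
e.g. op1, op2, op3, op4, op5, op6, op8 (pending dropped): illegal at step 3, since op3 load() → 15 cannot apply there
e.g. op1, op2, op3, op4, op6, op5, op8 (pending dropped): illegal at step 3, since op3 load() → 15 cannot apply there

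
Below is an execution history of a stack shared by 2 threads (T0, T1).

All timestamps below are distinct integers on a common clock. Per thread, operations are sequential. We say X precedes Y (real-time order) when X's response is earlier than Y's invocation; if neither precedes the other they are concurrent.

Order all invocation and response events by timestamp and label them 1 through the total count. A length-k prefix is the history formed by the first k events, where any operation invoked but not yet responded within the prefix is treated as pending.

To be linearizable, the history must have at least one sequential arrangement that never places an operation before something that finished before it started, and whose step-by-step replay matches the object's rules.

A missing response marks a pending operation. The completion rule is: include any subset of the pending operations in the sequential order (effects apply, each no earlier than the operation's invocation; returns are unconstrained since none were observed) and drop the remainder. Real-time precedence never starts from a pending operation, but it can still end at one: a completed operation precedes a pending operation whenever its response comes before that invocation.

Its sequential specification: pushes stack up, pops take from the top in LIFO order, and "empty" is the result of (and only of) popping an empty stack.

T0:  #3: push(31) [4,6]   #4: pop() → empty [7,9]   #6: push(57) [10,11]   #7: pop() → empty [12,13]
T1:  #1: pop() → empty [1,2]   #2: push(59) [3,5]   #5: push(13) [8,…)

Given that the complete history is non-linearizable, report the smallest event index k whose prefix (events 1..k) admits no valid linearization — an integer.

events 1..8 are still linearizable — one witness is #1, #2, #3:
after step 1 (#1 pop() → empty): stack <>
after step 2 (#2 push(59)): stack <59>
after step 3 (#3 push(31)): stack <59,31>
with event 9 included (#4 responding at time 9), all real-time-consistent orders fail
every completion of the 1 pending operation (#5) was checked; none linearizes
for example #1, #2, #3, #4 (pending dropped) fails at step 4: #4 pop() → empty is not legal there
for example #1, #3, #2, #4 (pending dropped) fails at step 4: #4 pop() → empty is not legal there

9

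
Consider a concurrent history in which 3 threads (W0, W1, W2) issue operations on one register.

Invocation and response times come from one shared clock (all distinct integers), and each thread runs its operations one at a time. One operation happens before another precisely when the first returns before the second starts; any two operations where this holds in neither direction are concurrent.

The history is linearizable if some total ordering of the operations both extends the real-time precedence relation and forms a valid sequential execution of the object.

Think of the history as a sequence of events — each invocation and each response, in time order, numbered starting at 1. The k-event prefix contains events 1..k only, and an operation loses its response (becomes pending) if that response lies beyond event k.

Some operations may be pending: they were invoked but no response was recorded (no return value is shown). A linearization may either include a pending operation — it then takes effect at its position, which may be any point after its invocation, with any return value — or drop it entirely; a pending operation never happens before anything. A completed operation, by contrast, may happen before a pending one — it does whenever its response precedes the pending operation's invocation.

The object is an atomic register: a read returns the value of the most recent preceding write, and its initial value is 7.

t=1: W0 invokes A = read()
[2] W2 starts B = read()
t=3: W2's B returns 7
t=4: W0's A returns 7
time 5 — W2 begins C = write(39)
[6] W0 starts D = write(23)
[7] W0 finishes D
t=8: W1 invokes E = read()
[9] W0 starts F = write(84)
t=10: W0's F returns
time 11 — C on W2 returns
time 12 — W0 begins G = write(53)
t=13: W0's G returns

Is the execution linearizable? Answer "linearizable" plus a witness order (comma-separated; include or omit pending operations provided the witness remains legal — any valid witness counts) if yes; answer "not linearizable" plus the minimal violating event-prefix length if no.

after step 1 (A read() → 7): value 7
after step 2 (B read() → 7): value 7
after step 3 (C write(39)): value 39
after step 4 (D write(23)): value 23
after step 5 (E read() (pending, included)): value 23
after step 6 (F write(84)): value 84
after step 7 (G write(53)): value 53

linearizable — witness: A, B, C, D, E, F, G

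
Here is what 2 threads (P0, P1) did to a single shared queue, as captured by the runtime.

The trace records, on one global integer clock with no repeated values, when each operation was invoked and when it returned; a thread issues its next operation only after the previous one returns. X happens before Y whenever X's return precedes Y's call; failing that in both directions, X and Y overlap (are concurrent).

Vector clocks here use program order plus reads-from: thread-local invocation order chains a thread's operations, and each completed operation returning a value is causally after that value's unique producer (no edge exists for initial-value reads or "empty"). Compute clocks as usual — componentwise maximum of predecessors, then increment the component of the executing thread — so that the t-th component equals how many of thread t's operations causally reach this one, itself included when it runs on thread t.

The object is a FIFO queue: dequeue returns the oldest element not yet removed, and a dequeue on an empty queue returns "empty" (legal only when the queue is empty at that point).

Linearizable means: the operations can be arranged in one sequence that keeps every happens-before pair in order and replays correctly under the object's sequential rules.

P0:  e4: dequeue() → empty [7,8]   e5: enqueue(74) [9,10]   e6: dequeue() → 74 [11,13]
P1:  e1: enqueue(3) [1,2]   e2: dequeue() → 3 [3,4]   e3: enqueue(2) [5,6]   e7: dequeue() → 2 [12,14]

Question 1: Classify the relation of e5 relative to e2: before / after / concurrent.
Answer: after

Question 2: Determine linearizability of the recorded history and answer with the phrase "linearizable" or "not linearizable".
not linearizable

cut after 7 events: linearizable; cut after 8 events (e4 responds, time 8): not linearizable
the sole real-time-consistent order of 4 completed operations fails the queue replay
e.g. e1, e2, e3, e4: illegal at step 4, since e4 dequeue() → empty cannot apply there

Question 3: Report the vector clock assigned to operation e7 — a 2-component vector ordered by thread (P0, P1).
Answer: (0, 4)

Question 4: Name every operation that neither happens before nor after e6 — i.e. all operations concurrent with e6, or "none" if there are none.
Answer: e7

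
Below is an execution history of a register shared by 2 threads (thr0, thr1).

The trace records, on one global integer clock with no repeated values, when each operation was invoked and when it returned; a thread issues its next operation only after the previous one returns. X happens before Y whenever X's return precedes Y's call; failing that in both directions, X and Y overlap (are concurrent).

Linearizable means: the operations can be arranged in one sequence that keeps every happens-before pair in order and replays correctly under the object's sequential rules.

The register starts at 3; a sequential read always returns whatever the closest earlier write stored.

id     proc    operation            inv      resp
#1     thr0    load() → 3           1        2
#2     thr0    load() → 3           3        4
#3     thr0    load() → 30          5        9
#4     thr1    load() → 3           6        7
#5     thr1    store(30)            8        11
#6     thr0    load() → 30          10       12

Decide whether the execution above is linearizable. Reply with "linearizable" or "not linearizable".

linearizable

a witness: #1, #2, #4, #5, #3, #6
1. #1 load() → 3, leaving value 3
2. #2 load() → 3, leaving value 3
3. #4 load() → 3, leaving value 3
4. #5 store(30), leaving value 30
5. #3 load() → 30, leaving value 30
6. #6 load() → 30, leaving value 30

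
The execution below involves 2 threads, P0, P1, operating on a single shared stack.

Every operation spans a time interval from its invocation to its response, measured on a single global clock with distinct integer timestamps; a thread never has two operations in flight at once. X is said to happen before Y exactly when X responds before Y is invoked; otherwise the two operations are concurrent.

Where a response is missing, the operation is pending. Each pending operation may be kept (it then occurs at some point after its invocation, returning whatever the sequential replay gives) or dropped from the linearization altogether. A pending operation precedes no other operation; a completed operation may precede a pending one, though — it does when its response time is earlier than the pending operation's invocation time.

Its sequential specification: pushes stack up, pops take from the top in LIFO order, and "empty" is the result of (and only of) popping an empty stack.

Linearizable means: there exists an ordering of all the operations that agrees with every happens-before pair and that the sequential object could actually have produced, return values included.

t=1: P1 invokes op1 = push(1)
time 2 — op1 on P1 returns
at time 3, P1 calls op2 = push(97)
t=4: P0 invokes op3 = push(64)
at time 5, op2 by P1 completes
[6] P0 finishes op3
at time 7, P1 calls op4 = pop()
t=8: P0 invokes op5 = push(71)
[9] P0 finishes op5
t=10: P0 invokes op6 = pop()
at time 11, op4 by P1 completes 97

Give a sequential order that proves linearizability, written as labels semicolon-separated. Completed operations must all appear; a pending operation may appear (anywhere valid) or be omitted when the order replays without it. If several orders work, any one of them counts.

op1; op3; op2; op4; op5

step 1: op1 push(1) — stack <1>
step 2: op3 push(64) — stack <1,64>
step 3: op2 push(97) — stack <1,64,97>
step 4: op4 pop() → 97 — stack <1,64>
step 5: op5 push(71) — stack <1,64,71>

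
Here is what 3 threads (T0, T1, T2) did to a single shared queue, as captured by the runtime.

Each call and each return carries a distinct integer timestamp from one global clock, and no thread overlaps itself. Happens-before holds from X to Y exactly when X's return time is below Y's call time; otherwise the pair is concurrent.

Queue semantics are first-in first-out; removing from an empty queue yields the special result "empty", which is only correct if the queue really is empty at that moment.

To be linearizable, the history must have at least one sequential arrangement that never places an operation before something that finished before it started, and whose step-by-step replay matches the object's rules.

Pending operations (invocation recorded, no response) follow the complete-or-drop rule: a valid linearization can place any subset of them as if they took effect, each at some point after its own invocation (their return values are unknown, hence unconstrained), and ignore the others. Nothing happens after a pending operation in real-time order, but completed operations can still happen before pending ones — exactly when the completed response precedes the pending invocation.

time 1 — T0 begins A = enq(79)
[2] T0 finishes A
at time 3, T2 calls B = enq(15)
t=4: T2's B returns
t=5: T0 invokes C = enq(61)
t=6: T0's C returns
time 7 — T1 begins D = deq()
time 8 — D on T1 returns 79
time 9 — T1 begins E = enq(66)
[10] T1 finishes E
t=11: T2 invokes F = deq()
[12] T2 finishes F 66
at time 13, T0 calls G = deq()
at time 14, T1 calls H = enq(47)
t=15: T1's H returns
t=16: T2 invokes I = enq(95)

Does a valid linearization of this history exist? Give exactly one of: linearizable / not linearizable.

through event 11 a valid linearization exists; event 12 (F responding at time 12) ends that
exhaustive check: the 6 completed queue ops admit one real-time order; illegal
take A, B, C, D, E, F: step 6 already fails, because F deq() → 66 cannot occur there

not linearizable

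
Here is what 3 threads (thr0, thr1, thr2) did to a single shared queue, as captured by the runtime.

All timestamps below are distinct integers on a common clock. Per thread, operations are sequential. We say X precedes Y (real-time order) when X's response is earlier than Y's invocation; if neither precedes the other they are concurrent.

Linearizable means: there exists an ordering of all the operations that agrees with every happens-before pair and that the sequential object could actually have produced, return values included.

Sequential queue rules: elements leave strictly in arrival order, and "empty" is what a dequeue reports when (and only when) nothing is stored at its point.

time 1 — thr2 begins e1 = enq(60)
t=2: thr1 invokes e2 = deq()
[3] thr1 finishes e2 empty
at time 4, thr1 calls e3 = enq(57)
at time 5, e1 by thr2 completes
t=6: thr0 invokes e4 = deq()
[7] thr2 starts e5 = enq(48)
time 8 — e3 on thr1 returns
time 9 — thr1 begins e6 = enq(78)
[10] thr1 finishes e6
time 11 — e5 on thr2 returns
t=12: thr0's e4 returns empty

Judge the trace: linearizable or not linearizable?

prefix check: 1..11 passes, 1..12 fails once e4's time-12 response joins
checked exhaustively: 30 real-time-consistent orders of 6 completed operations, zero legal queue replays
take e1, e2, e3, e4, e5, e6: step 2 already fails, because e2 deq() → empty cannot occur there
take e1, e2, e3, e4, e6, e5: step 2 already fails, because e2 deq() → empty cannot occur there

not linearizable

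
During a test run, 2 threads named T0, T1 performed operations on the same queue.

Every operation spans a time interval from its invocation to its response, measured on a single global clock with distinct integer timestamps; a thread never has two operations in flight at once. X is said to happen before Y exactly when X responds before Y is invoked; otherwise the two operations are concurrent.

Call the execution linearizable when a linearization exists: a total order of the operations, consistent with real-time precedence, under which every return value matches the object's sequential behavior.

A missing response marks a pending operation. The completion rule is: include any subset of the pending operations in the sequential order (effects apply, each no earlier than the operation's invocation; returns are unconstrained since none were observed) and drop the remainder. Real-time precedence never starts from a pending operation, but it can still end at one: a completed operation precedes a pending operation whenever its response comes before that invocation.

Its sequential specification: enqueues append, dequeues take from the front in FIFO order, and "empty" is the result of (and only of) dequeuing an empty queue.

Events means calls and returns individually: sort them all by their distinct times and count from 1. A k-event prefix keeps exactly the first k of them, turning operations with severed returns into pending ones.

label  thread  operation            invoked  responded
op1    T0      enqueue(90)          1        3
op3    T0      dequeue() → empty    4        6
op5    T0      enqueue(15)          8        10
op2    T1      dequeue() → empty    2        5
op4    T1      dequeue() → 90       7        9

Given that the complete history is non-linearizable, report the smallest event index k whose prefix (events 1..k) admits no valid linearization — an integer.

events 1..5 are linearizable; a witness order is op1, op3, op2:
step 1: op1 enqueue(90) — queue <90>
step 2: op3 dequeue() (pending, included) — queue <>
step 3: op2 dequeue() → empty — queue <>
with event 6 included (op3 responding at time 6), all real-time-consistent orders fail
sample order op1, op2, op3 stalls at step 2 — op2 dequeue() → empty has no legal effect
sample order op1, op3, op2 stalls at step 2 — op3 dequeue() → empty has no legal effect

6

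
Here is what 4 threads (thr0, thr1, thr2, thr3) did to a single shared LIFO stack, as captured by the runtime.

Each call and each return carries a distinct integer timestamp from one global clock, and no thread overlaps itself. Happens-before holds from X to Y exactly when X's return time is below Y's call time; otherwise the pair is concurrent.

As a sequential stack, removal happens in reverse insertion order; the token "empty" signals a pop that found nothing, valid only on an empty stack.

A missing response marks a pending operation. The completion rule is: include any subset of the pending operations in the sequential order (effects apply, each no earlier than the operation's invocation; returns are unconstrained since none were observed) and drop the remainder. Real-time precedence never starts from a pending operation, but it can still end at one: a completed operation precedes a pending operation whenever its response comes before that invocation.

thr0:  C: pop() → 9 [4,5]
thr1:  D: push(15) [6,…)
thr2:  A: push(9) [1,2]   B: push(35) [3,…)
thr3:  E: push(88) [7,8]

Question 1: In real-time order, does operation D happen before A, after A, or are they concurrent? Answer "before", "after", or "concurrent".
D spans [6,…), A spans [1,2]
resp(A)=2 < inv(D)=6

after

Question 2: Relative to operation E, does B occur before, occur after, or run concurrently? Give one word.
B spans [3,…), E spans [7,8]
the intervals overlap in both directions

concurrent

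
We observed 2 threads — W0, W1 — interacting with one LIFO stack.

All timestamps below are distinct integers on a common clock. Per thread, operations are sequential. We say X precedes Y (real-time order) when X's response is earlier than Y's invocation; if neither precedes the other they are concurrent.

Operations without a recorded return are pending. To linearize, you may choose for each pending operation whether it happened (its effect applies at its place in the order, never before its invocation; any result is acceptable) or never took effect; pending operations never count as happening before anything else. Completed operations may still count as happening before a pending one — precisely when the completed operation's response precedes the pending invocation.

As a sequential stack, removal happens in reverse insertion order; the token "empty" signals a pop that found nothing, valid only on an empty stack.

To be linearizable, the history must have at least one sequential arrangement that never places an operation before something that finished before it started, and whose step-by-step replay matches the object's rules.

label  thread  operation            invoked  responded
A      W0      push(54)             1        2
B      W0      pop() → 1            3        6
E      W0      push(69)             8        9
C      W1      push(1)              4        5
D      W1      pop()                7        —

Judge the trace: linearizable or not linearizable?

a witness: A, C, B, D, E
1. A push(54), leaving stack <54>
2. C push(1), leaving stack <54,1>
3. B pop() → 1, leaving stack <54>
4. D pop() (pending, included), leaving stack <>
5. E push(69), leaving stack <69>

linearizable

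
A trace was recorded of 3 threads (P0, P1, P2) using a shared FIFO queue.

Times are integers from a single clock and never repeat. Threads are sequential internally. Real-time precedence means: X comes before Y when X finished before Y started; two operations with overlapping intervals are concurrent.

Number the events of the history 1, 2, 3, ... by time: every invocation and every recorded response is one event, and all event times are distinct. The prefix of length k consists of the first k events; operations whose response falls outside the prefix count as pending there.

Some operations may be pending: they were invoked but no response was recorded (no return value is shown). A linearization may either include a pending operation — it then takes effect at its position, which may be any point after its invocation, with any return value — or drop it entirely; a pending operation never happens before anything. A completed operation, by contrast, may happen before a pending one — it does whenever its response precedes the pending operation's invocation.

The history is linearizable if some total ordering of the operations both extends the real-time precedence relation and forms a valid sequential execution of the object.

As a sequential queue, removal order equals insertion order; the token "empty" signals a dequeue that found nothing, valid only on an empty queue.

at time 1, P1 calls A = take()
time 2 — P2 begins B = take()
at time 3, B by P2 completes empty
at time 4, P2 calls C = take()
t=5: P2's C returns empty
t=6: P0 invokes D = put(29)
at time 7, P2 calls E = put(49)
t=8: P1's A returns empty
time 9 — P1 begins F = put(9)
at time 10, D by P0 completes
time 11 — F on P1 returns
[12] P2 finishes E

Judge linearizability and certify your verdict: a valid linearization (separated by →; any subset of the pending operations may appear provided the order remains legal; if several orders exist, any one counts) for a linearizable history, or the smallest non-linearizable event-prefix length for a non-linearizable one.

step 1: A take() → empty — queue <>
step 2: B take() → empty — queue <>
step 3: C take() → empty — queue <>
step 4: D put(29) — queue <29>
step 5: E put(49) — queue <29,49>
step 6: F put(9) — queue <29,49,9>

linearizable — witness: A → B → C → D → E → F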